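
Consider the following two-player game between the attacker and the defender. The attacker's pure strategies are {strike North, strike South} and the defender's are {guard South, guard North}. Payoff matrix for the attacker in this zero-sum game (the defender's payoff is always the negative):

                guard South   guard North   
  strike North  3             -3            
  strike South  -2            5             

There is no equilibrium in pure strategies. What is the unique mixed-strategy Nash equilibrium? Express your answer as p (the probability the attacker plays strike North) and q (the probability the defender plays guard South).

The attacker's mix must leave the defender indifferent between guard South and guard North.
  the defender's expected payoff from guard South: p·(-3) + (1−p)·2 = -5p + 2
  the defender's expected payoff from guard North: p·3 + (1−p)·(-5) = 8p - 5
  -5p + 2 = 8p - 5  ⇒  -13p = -7  ⇒  p = 7/13.
The defender's mix must leave the attacker indifferent between strike North and strike South.
  the attacker's payoff to strike North: q·3 + (1−q)·(-3) = 6q - 3
  the attacker's payoff to strike South: q·(-2) + (1−q)·5 = -7q + 5
  6q - 3 = -7q + 5  ⇒  13q = 8  ⇒  q = 8/13.

p = 7/13, q = 8/13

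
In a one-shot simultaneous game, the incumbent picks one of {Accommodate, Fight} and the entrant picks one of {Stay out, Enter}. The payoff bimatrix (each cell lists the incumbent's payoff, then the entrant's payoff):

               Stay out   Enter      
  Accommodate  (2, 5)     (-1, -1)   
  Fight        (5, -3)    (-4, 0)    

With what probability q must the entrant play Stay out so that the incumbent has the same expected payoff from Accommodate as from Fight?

q = 1/2

Set the incumbent's expected payoff from Accommodate equal to that from Fight:
  the incumbent's payoff from Accommodate: q·2 + (1−q)·(-1) = 3q - 1
  the incumbent's payoff from Fight: q·5 + (1−q)·(-4) = 9q - 4
  3q - 1 = 9q - 4  ⇒  -6q = -3  ⇒  q = 1/2.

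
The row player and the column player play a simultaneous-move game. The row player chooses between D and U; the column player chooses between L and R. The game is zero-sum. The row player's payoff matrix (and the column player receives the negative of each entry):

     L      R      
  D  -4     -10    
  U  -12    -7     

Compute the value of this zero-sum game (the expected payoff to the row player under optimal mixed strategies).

v = -92/11

For the row player to be willing to mix, the row player must be indifferent between D and U, which pins down the column player's mix.
  the row player's expected payoff from D: q·(-4) + (1−q)·(-10) = 6q - 10
  the row player's expected payoff from U: q·(-12) + (1−q)·(-7) = -5q - 7
  6q - 10 = -5q - 7  ⇒  11q = 3  ⇒  q = 3/11.
The value is the row player's expected payoff against this mix (using D): (3/11)·(-4) + (8/11)·(-10) = -92/11.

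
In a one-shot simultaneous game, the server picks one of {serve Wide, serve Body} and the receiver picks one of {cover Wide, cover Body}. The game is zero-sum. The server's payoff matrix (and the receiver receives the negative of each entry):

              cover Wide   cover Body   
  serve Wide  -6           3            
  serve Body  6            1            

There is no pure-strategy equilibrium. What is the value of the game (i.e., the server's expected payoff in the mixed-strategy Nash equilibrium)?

For the server to be willing to mix, the server must be indifferent between serve Wide and serve Body, which pins down the receiver's mix.
  the server's payoff from serve Wide: q·(-6) + (1−q)·3 = -9q + 3
  the server's payoff from serve Body: q·6 + (1−q)·1 = 5q + 1
  -9q + 3 = 5q + 1  ⇒  -14q = -2  ⇒  q = 1/7.
The value is the server's expected payoff against this mix (using serve Wide): (1/7)·(-6) + (6/7)·3 = 12/7.

v = 12/7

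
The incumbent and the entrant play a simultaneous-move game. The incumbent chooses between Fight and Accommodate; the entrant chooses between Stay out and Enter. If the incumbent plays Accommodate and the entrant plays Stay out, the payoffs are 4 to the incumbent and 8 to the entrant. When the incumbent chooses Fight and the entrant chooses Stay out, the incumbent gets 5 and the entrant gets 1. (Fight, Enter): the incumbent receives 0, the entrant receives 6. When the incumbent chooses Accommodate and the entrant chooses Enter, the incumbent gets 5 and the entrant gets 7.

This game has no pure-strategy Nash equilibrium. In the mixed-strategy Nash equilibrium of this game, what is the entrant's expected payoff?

Set the entrant's expected payoff from Stay out equal to that from Enter:
  the entrant's payoff to Stay out: p·1 + (1−p)·8 = -7p + 8
  the entrant's payoff to Enter: p·6 + (1−p)·7 = -p + 7
  -7p + 8 = -p + 7  ⇒  -6p = -1  ⇒  p = 1/6.
At equilibrium the entrant is indifferent across columns, so the entrant's payoff equals the payoff from Stay out: (1/6)·1 + (5/6)·8 = 41/6.

41/6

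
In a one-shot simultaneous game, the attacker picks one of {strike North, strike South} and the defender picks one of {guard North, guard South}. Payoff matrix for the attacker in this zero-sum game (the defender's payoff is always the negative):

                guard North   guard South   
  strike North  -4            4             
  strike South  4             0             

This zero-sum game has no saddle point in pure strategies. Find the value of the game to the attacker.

v = 4/3

In a mixed equilibrium the attacker is indifferent between strike North and strike South; this condition fixes q.
  the attacker's payoff to strike North: q·(-4) + (1−q)·4 = -8q + 4
  the attacker's payoff to strike South: q·4 + (1−q)·0 = 4q
  -8q + 4 = 4q  ⇒  -12q = -4  ⇒  q = 1/3.
The value is the attacker's expected payoff against this mix (using strike North): (1/3)·(-4) + (2/3)·4 = 4/3.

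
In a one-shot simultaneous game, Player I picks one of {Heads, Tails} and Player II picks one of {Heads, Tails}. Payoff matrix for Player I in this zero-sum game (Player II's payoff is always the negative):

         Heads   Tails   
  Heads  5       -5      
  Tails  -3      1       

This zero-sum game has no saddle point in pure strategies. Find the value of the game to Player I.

v = -5/7

For Player I to be willing to mix, Player I must be indifferent between Heads and Tails, which pins down Player II's mix.
  Player I's payoff from Heads: q·5 + (1−q)·(-5) = 10q - 5
  Player I's payoff from Tails: q·(-3) + (1−q)·1 = -4q + 1
  10q - 5 = -4q + 1  ⇒  14q = 6  ⇒  q = 3/7.
The value is Player I's expected payoff against this mix (using Heads): (3/7)·5 + (4/7)·(-5) = -5/7.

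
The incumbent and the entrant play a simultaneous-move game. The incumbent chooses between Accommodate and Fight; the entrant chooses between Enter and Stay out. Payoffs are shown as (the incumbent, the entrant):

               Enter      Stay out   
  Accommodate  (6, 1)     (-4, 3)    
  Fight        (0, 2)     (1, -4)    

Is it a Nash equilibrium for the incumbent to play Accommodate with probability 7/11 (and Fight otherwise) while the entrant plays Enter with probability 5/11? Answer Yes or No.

No

Given the incumbent's mix p = 7/11, the entrant's payoff from Enter is 15/11 but from Stay out is 5/11. The entrant strictly prefers Enter, so the entrant would not mix.
So the proposed profile is not a Nash equilibrium.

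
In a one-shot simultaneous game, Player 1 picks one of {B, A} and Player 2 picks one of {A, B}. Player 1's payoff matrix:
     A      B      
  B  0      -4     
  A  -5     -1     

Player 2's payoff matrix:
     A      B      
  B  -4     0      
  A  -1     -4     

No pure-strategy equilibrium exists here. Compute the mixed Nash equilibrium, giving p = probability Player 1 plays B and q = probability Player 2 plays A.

Set Player 2's expected payoff from A equal to that from B:
  Player 2's payoff from A: p·(-4) + (1−p)·(-1) = -3p - 1
  Player 2's payoff from B: p·0 + (1−p)·(-4) = 4p - 4
  -3p - 1 = 4p - 4  ⇒  -7p = -3  ⇒  p = 3/7.
Player 2's mix must leave Player 1 indifferent between B and A.
  Player 1's expected payoff from B: q·0 + (1−q)·(-4) = 4q - 4
  Player 1's expected payoff from A: q·(-5) + (1−q)·(-1) = -4q - 1
  4q - 4 = -4q - 1  ⇒  8q = 3  ⇒  q = 3/8.

p = 3/7, q = 3/8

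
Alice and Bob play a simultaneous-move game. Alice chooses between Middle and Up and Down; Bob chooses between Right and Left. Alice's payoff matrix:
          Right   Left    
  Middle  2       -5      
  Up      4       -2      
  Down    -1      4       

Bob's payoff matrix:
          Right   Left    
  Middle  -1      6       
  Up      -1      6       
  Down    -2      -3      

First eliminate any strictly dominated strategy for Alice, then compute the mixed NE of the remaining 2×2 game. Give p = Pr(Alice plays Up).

p = 1/8

Alice's strategy Middle is strictly dominated by Up: 4 > 2 and -2 > -5. Eliminate Middle.
In a mixed equilibrium Bob is indifferent between Right and Left; this condition fixes p.
  Bob's payoff to Right: p·(-1) + (1−p)·(-2) = p - 2
  Bob's payoff to Left: p·6 + (1−p)·(-3) = 9p - 3
  p - 2 = 9p - 3  ⇒  -8p = -1  ⇒  p = 1/8.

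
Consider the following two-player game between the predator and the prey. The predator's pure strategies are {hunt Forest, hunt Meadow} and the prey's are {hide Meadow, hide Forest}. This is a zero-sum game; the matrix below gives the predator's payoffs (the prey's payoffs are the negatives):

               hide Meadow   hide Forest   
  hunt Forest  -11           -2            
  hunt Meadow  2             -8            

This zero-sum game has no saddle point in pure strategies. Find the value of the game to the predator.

v = -92/19

In a mixed equilibrium the predator is indifferent between hunt Forest and hunt Meadow; this condition fixes q.
  the predator's payoff to hunt Forest: q·(-11) + (1−q)·(-2) = -9q - 2
  the predator's payoff to hunt Meadow: q·2 + (1−q)·(-8) = 10q - 8
  -9q - 2 = 10q - 8  ⇒  -19q = -6  ⇒  q = 6/19.
The value is the predator's expected payoff against this mix (using hunt Forest): (6/19)·(-11) + (13/19)·(-2) = -92/19.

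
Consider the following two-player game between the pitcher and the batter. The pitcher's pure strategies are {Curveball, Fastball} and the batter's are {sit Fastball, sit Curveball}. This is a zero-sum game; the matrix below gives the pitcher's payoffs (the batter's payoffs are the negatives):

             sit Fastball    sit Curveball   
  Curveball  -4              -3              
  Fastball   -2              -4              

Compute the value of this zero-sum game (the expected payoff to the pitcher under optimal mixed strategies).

v = -10/3

In a mixed equilibrium the pitcher is indifferent between Curveball and Fastball; this condition fixes q.
  the pitcher's payoff from Curveball: q·(-4) + (1−q)·(-3) = -q - 3
  the pitcher's payoff from Fastball: q·(-2) + (1−q)·(-4) = 2q - 4
  -q - 3 = 2q - 4  ⇒  -3q = -1  ⇒  q = 1/3.
The value is the pitcher's expected payoff against this mix (using Curveball): (1/3)·(-4) + (2/3)·(-3) = -10/3.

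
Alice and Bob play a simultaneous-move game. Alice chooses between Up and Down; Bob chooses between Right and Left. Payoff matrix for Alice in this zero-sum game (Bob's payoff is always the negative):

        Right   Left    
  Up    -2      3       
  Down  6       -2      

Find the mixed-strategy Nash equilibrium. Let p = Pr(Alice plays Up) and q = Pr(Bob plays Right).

Alice's mix must leave Bob indifferent between Right and Left.
  Bob's payoff to Right: p·2 + (1−p)·(-6) = 8p - 6
  Bob's payoff to Left: p·(-3) + (1−p)·2 = -5p + 2
  8p - 6 = -5p + 2  ⇒  13p = 8  ⇒  p = 8/13.
Bob's mix must leave Alice indifferent between Up and Down.
  Alice's expected payoff from Up: q·(-2) + (1−q)·3 = -5q + 3
  Alice's expected payoff from Down: q·6 + (1−q)·(-2) = 8q - 2
  -5q + 3 = 8q - 2  ⇒  -13q = -5  ⇒  q = 5/13.

p = 8/13, q = 5/13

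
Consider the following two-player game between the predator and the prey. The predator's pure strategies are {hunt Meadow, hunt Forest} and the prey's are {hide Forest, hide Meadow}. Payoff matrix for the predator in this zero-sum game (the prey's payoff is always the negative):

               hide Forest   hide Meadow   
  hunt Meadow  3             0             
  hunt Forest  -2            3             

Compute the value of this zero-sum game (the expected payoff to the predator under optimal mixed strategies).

v = 9/8

In a mixed equilibrium the predator is indifferent between hunt Meadow and hunt Forest; this condition fixes q.
  the predator's expected payoff from hunt Meadow: q·3 + (1−q)·0 = 3q
  the predator's expected payoff from hunt Forest: q·(-2) + (1−q)·3 = -5q + 3
  3q = -5q + 3  ⇒  8q = 3  ⇒  q = 3/8.
The value is the predator's expected payoff against this mix (using hunt Meadow): (3/8)·3 + (5/8)·0 = 9/8.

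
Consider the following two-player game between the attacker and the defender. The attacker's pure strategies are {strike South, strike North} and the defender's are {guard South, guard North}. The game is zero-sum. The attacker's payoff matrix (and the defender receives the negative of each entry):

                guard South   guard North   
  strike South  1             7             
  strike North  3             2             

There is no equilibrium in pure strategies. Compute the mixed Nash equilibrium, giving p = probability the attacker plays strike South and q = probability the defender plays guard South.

Set the defender's expected payoff from guard South equal to that from guard North:
  the defender's payoff from guard South: p·(-1) + (1−p)·(-3) = 2p - 3
  the defender's payoff from guard North: p·(-7) + (1−p)·(-2) = -5p - 2
  2p - 3 = -5p - 2  ⇒  7p = 1  ⇒  p = 1/7.
Set the attacker's expected payoff from strike South equal to that from strike North:
  the attacker's payoff to strike South: q·1 + (1−q)·7 = -6q + 7
  the attacker's payoff to strike North: q·3 + (1−q)·2 = q + 2
  -6q + 7 = q + 2  ⇒  -7q = -5  ⇒  q = 5/7.

p = 1/7, q = 5/7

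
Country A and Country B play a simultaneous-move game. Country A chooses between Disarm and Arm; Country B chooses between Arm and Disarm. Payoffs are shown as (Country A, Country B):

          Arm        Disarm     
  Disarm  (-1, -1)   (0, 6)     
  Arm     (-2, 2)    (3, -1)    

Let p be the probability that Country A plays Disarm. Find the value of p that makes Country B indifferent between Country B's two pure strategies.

p = 3/10

In a mixed equilibrium Country B is indifferent between Arm and Disarm; this condition fixes p.
  Country B's payoff to Arm: p·(-1) + (1−p)·2 = -3p + 2
  Country B's payoff to Disarm: p·6 + (1−p)·(-1) = 7p - 1
  -3p + 2 = 7p - 1  ⇒  -10p = -3  ⇒  p = 3/10.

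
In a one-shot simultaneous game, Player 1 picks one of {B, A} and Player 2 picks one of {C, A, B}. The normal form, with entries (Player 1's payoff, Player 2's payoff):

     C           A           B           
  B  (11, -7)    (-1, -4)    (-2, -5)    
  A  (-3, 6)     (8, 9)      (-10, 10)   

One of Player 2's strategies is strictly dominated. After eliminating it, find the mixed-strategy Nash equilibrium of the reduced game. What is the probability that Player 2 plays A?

Player 2's strategy C is strictly dominated by A: -4 > -7 and 9 > 6. Eliminate C.
Set Player 1's expected payoff from B equal to that from A:
  Player 1's payoff from B: q·(-1) + (1−q)·(-2) = q - 2
  Player 1's payoff from A: q·8 + (1−q)·(-10) = 18q - 10
  q - 2 = 18q - 10  ⇒  -17q = -8  ⇒  q = 8/17.

q = 8/17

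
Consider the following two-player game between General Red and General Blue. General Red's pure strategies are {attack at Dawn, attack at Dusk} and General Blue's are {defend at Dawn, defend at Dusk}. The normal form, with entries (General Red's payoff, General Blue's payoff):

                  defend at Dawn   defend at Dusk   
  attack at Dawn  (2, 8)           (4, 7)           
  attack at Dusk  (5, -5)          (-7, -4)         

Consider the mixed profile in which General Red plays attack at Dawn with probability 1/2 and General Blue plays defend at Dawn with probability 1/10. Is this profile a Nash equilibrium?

Given General Blue's mix q = 1/10, General Red's payoff from attack at Dawn is 19/5 but from attack at Dusk is -29/5. General Red strictly prefers attack at Dawn, so General Red would not mix.
So the proposed profile is not a Nash equilibrium.

No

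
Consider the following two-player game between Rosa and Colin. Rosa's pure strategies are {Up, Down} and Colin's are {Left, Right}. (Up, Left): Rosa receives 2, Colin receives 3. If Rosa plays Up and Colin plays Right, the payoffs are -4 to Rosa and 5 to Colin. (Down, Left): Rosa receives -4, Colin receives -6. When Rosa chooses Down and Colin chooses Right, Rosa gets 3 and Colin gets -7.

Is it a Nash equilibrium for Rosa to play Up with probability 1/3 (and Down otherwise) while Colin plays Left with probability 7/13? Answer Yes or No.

Check Colin's indifference given Rosa's mix p = 1/3:
  payoff from Left = -3; payoff from Right = -3 — equal.
Check Rosa's indifference given Colin's mix q = 7/13:
  payoff from Up = -10/13; payoff from Down = -10/13 — equal.
Both players are indifferent, so neither can profitably deviate.

Yes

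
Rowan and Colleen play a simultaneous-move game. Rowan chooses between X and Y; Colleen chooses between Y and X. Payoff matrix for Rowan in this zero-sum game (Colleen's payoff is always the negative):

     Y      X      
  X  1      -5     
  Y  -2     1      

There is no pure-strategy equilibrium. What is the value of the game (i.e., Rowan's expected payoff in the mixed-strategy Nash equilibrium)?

v = -1

Rowan's indifference between X and Y determines Colleen's mixing probability q:
  Rowan's expected payoff from X: q·1 + (1−q)·(-5) = 6q - 5
  Rowan's expected payoff from Y: q·(-2) + (1−q)·1 = -3q + 1
  6q - 5 = -3q + 1  ⇒  9q = 6  ⇒  q = 2/3.
The value is Rowan's expected payoff against this mix (using X): (2/3)·1 + (1/3)·(-5) = -1.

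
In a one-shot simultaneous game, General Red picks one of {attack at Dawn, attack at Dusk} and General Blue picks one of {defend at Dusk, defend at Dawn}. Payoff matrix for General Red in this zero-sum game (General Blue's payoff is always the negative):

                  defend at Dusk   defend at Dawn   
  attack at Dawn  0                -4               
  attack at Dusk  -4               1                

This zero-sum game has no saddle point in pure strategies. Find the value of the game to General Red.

Set General Red's expected payoff from attack at Dawn equal to that from attack at Dusk:
  General Red's payoff from attack at Dawn: q·0 + (1−q)·(-4) = 4q - 4
  General Red's payoff from attack at Dusk: q·(-4) + (1−q)·1 = -5q + 1
  4q - 4 = -5q + 1  ⇒  9q = 5  ⇒  q = 5/9.
The value is General Red's expected payoff against this mix (using attack at Dawn): (5/9)·0 + (4/9)·(-4) = -16/9.

v = -16/9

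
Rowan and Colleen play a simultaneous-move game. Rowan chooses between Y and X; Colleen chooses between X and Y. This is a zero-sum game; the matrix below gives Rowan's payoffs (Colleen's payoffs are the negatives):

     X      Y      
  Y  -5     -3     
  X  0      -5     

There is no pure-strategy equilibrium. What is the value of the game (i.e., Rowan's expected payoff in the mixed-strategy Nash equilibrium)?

Colleen's mix must leave Rowan indifferent between Y and X.
  Rowan's payoff from Y: q·(-5) + (1−q)·(-3) = -2q - 3
  Rowan's payoff from X: q·0 + (1−q)·(-5) = 5q - 5
  -2q - 3 = 5q - 5  ⇒  -7q = -2  ⇒  q = 2/7.
The value is Rowan's expected payoff against this mix (using Y): (2/7)·(-5) + (5/7)·(-3) = -25/7.

v = -25/7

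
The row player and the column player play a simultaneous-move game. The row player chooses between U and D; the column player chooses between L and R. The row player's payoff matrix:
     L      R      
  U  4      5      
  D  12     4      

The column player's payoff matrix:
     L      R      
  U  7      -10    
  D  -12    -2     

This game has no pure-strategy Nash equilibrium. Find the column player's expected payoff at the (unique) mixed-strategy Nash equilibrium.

-134/27

Set the column player's expected payoff from L equal to that from R:
  the column player's payoff to L: p·7 + (1−p)·(-12) = 19p - 12
  the column player's payoff to R: p·(-10) + (1−p)·(-2) = -8p - 2
  19p - 12 = -8p - 2  ⇒  27p = 10  ⇒  p = 10/27.
At equilibrium the column player is indifferent across columns, so the column player's payoff equals the payoff from L: (10/27)·7 + (17/27)·(-12) = -134/27.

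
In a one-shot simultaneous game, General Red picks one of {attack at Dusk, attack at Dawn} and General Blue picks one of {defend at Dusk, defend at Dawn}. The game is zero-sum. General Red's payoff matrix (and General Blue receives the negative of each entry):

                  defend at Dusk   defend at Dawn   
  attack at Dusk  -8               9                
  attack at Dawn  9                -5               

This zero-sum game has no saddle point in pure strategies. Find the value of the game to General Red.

Set General Red's expected payoff from attack at Dusk equal to that from attack at Dawn:
  General Red's payoff to attack at Dusk: q·(-8) + (1−q)·9 = -17q + 9
  General Red's payoff to attack at Dawn: q·9 + (1−q)·(-5) = 14q - 5
  -17q + 9 = 14q - 5  ⇒  -31q = -14  ⇒  q = 14/31.
The value is General Red's expected payoff against this mix (using attack at Dusk): (14/31)·(-8) + (17/31)·9 = 41/31.

v = 41/31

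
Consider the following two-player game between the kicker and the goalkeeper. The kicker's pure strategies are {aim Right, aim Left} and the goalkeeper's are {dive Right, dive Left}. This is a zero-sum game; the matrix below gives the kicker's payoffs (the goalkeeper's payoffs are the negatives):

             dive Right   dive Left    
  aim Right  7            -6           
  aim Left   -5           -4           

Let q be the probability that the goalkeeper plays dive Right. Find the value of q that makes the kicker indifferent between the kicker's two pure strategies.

The goalkeeper's mix must leave the kicker indifferent between aim Right and aim Left.
  the kicker's payoff to aim Right: q·7 + (1−q)·(-6) = 13q - 6
  the kicker's payoff to aim Left: q·(-5) + (1−q)·(-4) = -q - 4
  13q - 6 = -q - 4  ⇒  14q = 2  ⇒  q = 1/7.

q = 1/7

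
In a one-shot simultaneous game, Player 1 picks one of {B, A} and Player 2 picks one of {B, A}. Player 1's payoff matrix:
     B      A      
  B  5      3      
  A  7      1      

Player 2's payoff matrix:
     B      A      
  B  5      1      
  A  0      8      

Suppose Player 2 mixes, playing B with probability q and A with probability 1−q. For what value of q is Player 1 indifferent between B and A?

q = 1/2

For Player 1 to be willing to mix, Player 1 must be indifferent between B and A, which pins down Player 2's mix.
  Player 1's payoff to B: q·5 + (1−q)·3 = 2q + 3
  Player 1's payoff to A: q·7 + (1−q)·1 = 6q + 1
  2q + 3 = 6q + 1  ⇒  -4q = -2  ⇒  q = 1/2.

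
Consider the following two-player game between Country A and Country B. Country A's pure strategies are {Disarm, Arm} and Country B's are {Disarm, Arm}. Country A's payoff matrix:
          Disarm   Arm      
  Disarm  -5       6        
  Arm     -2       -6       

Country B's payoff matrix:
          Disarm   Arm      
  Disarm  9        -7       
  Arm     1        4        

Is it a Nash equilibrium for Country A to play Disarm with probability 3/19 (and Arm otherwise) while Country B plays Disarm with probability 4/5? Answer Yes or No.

Check Country B's indifference given Country A's mix p = 3/19:
  payoff from Disarm = 43/19; payoff from Arm = 43/19 — equal.
Check Country A's indifference given Country B's mix q = 4/5:
  payoff from Disarm = -14/5; payoff from Arm = -14/5 — equal.
Both players are indifferent, so neither can profitably deviate.

Yes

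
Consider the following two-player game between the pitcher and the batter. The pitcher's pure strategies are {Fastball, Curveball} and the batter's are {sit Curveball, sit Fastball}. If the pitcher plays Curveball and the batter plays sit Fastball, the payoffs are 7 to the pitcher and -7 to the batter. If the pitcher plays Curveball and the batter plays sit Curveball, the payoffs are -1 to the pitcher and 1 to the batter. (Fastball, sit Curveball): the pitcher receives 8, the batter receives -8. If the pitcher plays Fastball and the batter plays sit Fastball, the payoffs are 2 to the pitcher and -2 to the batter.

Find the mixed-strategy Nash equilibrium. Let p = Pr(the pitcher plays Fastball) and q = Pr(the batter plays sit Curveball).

p = 4/7, q = 5/14

In a mixed equilibrium the batter is indifferent between sit Curveball and sit Fastball; this condition fixes p.
  the batter's payoff from sit Curveball: p·(-8) + (1−p)·1 = -9p + 1
  the batter's payoff from sit Fastball: p·(-2) + (1−p)·(-7) = 5p - 7
  -9p + 1 = 5p - 7  ⇒  -14p = -8  ⇒  p = 4/7.
The batter's mix must leave the pitcher indifferent between Fastball and Curveball.
  the pitcher's expected payoff from Fastball: q·8 + (1−q)·2 = 6q + 2
  the pitcher's expected payoff from Curveball: q·(-1) + (1−q)·7 = -8q + 7
  6q + 2 = -8q + 7  ⇒  14q = 5  ⇒  q = 5/14.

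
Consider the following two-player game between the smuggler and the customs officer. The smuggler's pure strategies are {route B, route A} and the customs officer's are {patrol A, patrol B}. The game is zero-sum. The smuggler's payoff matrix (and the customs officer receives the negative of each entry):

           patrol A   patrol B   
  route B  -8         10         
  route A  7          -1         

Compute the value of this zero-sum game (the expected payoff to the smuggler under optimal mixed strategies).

v = 31/13

For the smuggler to be willing to mix, the smuggler must be indifferent between route B and route A, which pins down the customs officer's mix.
  the smuggler's payoff to route B: q·(-8) + (1−q)·10 = -18q + 10
  the smuggler's payoff to route A: q·7 + (1−q)·(-1) = 8q - 1
  -18q + 10 = 8q - 1  ⇒  -26q = -11  ⇒  q = 11/26.
The value is the smuggler's expected payoff against this mix (using route B): (11/26)·(-8) + (15/26)·10 = 31/13.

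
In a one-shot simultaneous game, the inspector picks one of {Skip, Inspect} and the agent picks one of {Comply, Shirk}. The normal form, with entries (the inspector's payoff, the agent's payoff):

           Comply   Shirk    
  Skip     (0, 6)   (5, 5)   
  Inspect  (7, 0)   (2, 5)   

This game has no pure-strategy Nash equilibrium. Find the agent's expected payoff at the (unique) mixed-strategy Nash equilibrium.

5

The agent's indifference between Comply and Shirk determines the inspector's mixing probability p:
  the agent's expected payoff from Comply: p·6 + (1−p)·0 = 6p
  the agent's expected payoff from Shirk: p·5 + (1−p)·5 = 5
  6p = 5  ⇒  6p = 5  ⇒  p = 5/6.
At equilibrium the agent is indifferent across columns, so the agent's payoff equals the payoff from Comply: (5/6)·6 + (1/6)·0 = 5.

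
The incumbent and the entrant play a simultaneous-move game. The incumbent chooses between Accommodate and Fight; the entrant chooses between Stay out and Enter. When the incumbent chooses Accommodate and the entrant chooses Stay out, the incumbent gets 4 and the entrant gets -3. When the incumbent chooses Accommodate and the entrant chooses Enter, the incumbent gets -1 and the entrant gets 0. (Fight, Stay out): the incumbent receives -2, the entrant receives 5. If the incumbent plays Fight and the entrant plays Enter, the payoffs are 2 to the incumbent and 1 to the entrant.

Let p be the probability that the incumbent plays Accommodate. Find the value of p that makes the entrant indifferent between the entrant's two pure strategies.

Set the entrant's expected payoff from Stay out equal to that from Enter:
  the entrant's payoff to Stay out: p·(-3) + (1−p)·5 = -8p + 5
  the entrant's payoff to Enter: p·0 + (1−p)·1 = -p + 1
  -8p + 5 = -p + 1  ⇒  -7p = -4  ⇒  p = 4/7.

p = 4/7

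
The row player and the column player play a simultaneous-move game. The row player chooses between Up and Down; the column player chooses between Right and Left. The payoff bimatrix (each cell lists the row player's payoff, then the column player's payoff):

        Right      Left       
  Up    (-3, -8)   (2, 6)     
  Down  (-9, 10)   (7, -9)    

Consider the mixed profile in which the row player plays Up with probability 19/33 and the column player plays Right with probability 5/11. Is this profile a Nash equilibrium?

Yes

Check the column player's indifference given the row player's mix p = 19/33:
  payoff from Right = -4/11; payoff from Left = -4/11 — equal.
Check the row player's indifference given the column player's mix q = 5/11:
  payoff from Up = -3/11; payoff from Down = -3/11 — equal.
Both players are indifferent, so neither can profitably deviate.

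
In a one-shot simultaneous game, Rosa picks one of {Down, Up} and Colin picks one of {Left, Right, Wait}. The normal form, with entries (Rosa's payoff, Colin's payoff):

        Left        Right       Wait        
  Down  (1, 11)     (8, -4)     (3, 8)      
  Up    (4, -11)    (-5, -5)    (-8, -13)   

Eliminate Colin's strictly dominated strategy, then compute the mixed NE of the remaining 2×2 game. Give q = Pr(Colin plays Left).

q = 13/16

Colin's strategy Wait is strictly dominated by Left: 11 > 8 and -11 > -13. Eliminate Wait.
For Rosa to be willing to mix, Rosa must be indifferent between Down and Up, which pins down Colin's mix.
  Rosa's payoff to Down: q·1 + (1−q)·8 = -7q + 8
  Rosa's payoff to Up: q·4 + (1−q)·(-5) = 9q - 5
  -7q + 8 = 9q - 5  ⇒  -16q = -13  ⇒  q = 13/16.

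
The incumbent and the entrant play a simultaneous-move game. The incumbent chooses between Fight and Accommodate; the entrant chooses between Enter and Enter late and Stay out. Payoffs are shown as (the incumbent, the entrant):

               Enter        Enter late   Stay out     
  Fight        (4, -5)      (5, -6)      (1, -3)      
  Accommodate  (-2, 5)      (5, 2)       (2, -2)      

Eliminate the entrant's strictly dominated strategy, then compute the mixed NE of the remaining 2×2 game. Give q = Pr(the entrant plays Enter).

q = 1/7

The entrant's strategy Enter late is strictly dominated by Enter: -5 > -6 and 5 > 2. Eliminate Enter late.
For the incumbent to be willing to mix, the incumbent must be indifferent between Fight and Accommodate, which pins down the entrant's mix.
  the incumbent's payoff to Fight: q·4 + (1−q)·1 = 3q + 1
  the incumbent's payoff to Accommodate: q·(-2) + (1−q)·2 = -4q + 2
  3q + 1 = -4q + 2  ⇒  7q = 1  ⇒  q = 1/7.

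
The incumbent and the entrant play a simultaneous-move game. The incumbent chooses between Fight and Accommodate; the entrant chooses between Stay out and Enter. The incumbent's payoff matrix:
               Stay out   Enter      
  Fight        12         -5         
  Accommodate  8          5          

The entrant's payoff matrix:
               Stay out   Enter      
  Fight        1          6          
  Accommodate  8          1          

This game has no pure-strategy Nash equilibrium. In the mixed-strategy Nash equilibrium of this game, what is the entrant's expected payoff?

The incumbent's mix must leave the entrant indifferent between Stay out and Enter.
  the entrant's payoff from Stay out: p·1 + (1−p)·8 = -7p + 8
  the entrant's payoff from Enter: p·6 + (1−p)·1 = 5p + 1
  -7p + 8 = 5p + 1  ⇒  -12p = -7  ⇒  p = 7/12.
At equilibrium the entrant is indifferent across columns, so the entrant's payoff equals the payoff from Stay out: (7/12)·1 + (5/12)·8 = 47/12.

47/12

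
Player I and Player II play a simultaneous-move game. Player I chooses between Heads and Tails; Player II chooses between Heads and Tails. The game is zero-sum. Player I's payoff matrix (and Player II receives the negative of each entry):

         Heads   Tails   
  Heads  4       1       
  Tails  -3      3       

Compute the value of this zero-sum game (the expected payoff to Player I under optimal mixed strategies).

For Player I to be willing to mix, Player I must be indifferent between Heads and Tails, which pins down Player II's mix.
  Player I's payoff from Heads: q·4 + (1−q)·1 = 3q + 1
  Player I's payoff from Tails: q·(-3) + (1−q)·3 = -6q + 3
  3q + 1 = -6q + 3  ⇒  9q = 2  ⇒  q = 2/9.
The value is Player I's expected payoff against this mix (using Heads): (2/9)·4 + (7/9)·1 = 5/3.

v = 5/3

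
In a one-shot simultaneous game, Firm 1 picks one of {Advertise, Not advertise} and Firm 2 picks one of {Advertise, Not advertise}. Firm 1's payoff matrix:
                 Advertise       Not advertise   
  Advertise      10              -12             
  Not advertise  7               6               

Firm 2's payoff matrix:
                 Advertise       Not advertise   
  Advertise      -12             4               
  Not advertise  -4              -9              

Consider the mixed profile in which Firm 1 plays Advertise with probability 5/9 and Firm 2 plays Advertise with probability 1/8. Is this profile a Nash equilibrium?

Given Firm 1's mix p = 5/9, Firm 2's payoff from Advertise is -76/9 but from Not advertise is -16/9. Firm 2 strictly prefers Not advertise, so Firm 2 would not mix.
So the proposed profile is not a Nash equilibrium.

No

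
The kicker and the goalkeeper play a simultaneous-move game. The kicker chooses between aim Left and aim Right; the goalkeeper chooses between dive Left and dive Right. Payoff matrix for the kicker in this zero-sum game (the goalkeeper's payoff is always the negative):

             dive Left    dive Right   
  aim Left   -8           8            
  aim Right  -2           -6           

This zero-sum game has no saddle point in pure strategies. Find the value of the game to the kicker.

v = -16/5

The kicker's indifference between aim Left and aim Right determines the goalkeeper's mixing probability q:
  the kicker's payoff to aim Left: q·(-8) + (1−q)·8 = -16q + 8
  the kicker's payoff to aim Right: q·(-2) + (1−q)·(-6) = 4q - 6
  -16q + 8 = 4q - 6  ⇒  -20q = -14  ⇒  q = 7/10.
The value is the kicker's expected payoff against this mix (using aim Left): (7/10)·(-8) + (3/10)·8 = -16/5.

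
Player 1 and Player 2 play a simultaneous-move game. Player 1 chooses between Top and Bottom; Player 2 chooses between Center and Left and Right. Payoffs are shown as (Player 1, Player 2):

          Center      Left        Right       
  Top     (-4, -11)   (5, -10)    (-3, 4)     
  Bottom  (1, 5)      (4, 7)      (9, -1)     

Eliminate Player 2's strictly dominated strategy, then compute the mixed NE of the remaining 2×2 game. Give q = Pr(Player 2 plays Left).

Player 2's strategy Center is strictly dominated by Left: -10 > -11 and 7 > 5. Eliminate Center.
In a mixed equilibrium Player 1 is indifferent between Top and Bottom; this condition fixes q.
  Player 1's payoff to Top: q·5 + (1−q)·(-3) = 8q - 3
  Player 1's payoff to Bottom: q·4 + (1−q)·9 = -5q + 9
  8q - 3 = -5q + 9  ⇒  13q = 12  ⇒  q = 12/13.

q = 12/13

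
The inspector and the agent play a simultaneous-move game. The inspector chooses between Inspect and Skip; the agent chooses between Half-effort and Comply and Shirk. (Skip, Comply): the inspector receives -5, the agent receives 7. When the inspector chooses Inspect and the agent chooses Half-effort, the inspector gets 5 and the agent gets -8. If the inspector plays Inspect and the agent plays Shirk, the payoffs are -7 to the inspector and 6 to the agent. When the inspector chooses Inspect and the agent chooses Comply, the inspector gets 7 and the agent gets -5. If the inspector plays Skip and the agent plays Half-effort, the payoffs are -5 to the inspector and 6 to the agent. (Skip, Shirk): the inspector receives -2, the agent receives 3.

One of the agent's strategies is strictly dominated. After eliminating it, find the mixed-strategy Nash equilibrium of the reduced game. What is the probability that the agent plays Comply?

The agent's strategy Half-effort is strictly dominated by Comply: -5 > -8 and 7 > 6. Eliminate Half-effort.
The agent's mix must leave the inspector indifferent between Inspect and Skip.
  the inspector's payoff from Inspect: q·7 + (1−q)·(-7) = 14q - 7
  the inspector's payoff from Skip: q·(-5) + (1−q)·(-2) = -3q - 2
  14q - 7 = -3q - 2  ⇒  17q = 5  ⇒  q = 5/17.

q = 5/17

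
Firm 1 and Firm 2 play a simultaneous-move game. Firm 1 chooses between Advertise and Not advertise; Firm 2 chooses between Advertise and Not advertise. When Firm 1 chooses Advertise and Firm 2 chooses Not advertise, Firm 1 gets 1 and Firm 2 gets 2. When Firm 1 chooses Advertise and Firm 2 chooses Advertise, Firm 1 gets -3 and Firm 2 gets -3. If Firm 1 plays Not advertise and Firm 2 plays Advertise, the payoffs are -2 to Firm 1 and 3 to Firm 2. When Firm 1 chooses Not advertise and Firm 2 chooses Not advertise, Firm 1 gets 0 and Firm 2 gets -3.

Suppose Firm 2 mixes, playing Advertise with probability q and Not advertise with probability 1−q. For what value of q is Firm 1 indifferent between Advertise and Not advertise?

q = 1/2

For Firm 1 to be willing to mix, Firm 1 must be indifferent between Advertise and Not advertise, which pins down Firm 2's mix.
  Firm 1's payoff to Advertise: q·(-3) + (1−q)·1 = -4q + 1
  Firm 1's payoff to Not advertise: q·(-2) + (1−q)·0 = -2q
  -4q + 1 = -2q  ⇒  -2q = -1  ⇒  q = 1/2.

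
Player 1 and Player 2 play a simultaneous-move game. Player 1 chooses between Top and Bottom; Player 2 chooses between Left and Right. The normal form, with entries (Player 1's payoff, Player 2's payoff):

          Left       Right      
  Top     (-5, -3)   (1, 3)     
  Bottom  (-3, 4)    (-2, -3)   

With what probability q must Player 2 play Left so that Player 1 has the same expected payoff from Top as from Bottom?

In a mixed equilibrium Player 1 is indifferent between Top and Bottom; this condition fixes q.
  Player 1's payoff to Top: q·(-5) + (1−q)·1 = -6q + 1
  Player 1's payoff to Bottom: q·(-3) + (1−q)·(-2) = -q - 2
  -6q + 1 = -q - 2  ⇒  -5q = -3  ⇒  q = 3/5.

q = 3/5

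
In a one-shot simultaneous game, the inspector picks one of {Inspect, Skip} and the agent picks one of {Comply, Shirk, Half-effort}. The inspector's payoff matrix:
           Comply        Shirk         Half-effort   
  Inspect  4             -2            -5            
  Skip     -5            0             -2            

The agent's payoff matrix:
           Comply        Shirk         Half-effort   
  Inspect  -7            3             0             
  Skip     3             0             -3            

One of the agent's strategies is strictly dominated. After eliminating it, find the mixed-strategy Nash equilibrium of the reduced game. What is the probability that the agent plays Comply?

The agent's strategy Half-effort is strictly dominated by Shirk: 3 > 0 and 0 > -3. Eliminate Half-effort.
For the inspector to be willing to mix, the inspector must be indifferent between Inspect and Skip, which pins down the agent's mix.
  the inspector's expected payoff from Inspect: q·4 + (1−q)·(-2) = 6q - 2
  the inspector's expected payoff from Skip: q·(-5) + (1−q)·0 = -5q
  6q - 2 = -5q  ⇒  11q = 2  ⇒  q = 2/11.

q = 2/11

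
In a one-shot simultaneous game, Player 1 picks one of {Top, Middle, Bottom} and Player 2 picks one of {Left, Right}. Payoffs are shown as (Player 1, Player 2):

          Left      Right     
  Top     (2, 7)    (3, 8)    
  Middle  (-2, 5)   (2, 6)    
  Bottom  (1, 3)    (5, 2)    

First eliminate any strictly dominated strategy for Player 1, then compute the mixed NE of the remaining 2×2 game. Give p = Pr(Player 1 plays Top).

p = 1/2

Player 1's strategy Middle is strictly dominated by Bottom: 1 > -2 and 5 > 2. Eliminate Middle.
In a mixed equilibrium Player 2 is indifferent between Left and Right; this condition fixes p.
  Player 2's payoff to Left: p·7 + (1−p)·3 = 4p + 3
  Player 2's payoff to Right: p·8 + (1−p)·2 = 6p + 2
  4p + 3 = 6p + 2  ⇒  -2p = -1  ⇒  p = 1/2.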